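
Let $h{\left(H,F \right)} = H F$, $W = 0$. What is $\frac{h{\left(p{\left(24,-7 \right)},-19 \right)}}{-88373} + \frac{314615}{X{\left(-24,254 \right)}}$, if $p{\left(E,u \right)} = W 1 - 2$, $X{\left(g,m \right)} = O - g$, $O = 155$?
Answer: $\frac{27803464593}{15818767} \approx 1757.6$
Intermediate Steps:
$X{\left(g,m \right)} = 155 - g$
$p{\left(E,u \right)} = -2$ ($p{\left(E,u \right)} = 0 \cdot 1 - 2 = 0 - 2 = -2$)
$h{\left(H,F \right)} = F H$
$\frac{h{\left(p{\left(24,-7 \right)},-19 \right)}}{-88373} + \frac{314615}{X{\left(-24,254 \right)}} = \frac{\left(-19\right) \left(-2\right)}{-88373} + \frac{314615}{155 - -24} = 38 \left(- \frac{1}{88373}\right) + \frac{314615}{155 + 24} = - \frac{38}{88373} + \frac{314615}{179} = \frac{27803464593}{15818767}$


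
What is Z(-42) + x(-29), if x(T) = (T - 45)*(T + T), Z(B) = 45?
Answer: 4337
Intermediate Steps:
x(T) = 2*T*(-45 + T) (x(T) = (-45 + T)*(2*T) = 2*T*(-45 + T))
Z(-42) + x(-29) = 45 + 2*(-29)*(-45 - 29) = 45 + 2*(-29)*(-74) = 45 + 4292 = 4337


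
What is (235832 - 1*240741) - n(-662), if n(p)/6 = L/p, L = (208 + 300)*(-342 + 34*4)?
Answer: -1938823/331 ≈ -5857.5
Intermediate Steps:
L = -104648 (L = 508*(-342 + 136) = 508*(-206) = -104648)
n(p) = -627888/p (n(p) = 6*(-104648/p) = -627888/p)
(235832 - 1*240741) - n(-662) = (235832 - 1*240741) - (-627888)/(-662) = (235832 - 240741) - (-627888)*(-1)/662 = -4909 - 1*313944/331 = -4909 - 313944/331 = -1938823/331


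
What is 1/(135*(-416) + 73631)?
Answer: 1/17471 ≈ 5.7238e-5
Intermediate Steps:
1/(135*(-416) + 73631) = 1/(-56160 + 73631) = 1/17471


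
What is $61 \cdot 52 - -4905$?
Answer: $8077$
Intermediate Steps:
$61 \cdot 52 - -4905 = 3172 + 4905 = 8077$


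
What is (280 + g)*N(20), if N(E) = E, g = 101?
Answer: 7620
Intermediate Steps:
(280 + g)*N(20) = (280 + 101)*20 = 381*20 = 7620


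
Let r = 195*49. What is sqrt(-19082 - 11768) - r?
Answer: -9555 + 5*I*sqrt(1234) ≈ -9555.0 + 175.64*I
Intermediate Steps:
r = 9555
sqrt(-19082 - 11768) - r = sqrt(-19082 - 11768) - 1*9555 = sqrt(-30850) - 9555 = 5*I*sqrt(1234) - 9555 = -9555 + 5*I*sqrt(1234)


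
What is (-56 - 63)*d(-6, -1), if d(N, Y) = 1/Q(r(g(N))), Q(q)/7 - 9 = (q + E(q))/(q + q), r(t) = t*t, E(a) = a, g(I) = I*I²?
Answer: -17/10 ≈ -1.7000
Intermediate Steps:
g(I) = I³
r(t) = t²
Q(q) = 70 (Q(q) = 63 + 7*((q + q)/(q + q)) = 63 + 7*((2*q)/((2*q))) = 63 + 7*((2*q)*(1/(2*q))) = 63 + 7*1 = 63 + 7 = 70)
d(N, Y) = 1/70
(-56 - 63)*d(-6, -1) = (-56 - 63)*(1/70) = -119*1/70 = -17/10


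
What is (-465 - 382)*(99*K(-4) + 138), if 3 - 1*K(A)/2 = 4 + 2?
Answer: 386232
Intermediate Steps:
K(A) = -6 (K(A) = 6 - 2*(4 + 2) = 6 - 2*6 = 6 - 12 = -6)
(-465 - 382)*(99*K(-4) + 138) = (-465 - 382)*(99*(-6) + 138) = -847*(-594 + 138) = -847*(-456) = 386232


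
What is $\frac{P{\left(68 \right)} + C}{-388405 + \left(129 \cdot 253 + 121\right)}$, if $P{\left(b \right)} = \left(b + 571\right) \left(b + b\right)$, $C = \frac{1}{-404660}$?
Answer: $- \frac{35166572639}{143916115020} \approx -0.24435$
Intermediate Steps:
$C = - \frac{1}{404660} \approx -2.4712 \cdot 10^{-6}$
$P{\left(b \right)} = 2 b \left(571 + b\right)$ ($P{\left(b \right)} = \left(571 + b\right) 2 b = 2 b \left(571 + b\right)$)
$\frac{P{\left(68 \right)} + C}{-388405 + \left(129 \cdot 253 + 121\right)} = \frac{2 \cdot 68 \left(571 + 68\right) - \frac{1}{404660}}{-388405 + \left(129 \cdot 253 + 121\right)} = \frac{2 \cdot 68 \cdot 639 - \frac{1}{404660}}{-388405 + \left(32637 + 121\right)} = \frac{86904 - \frac{1}{404660}}{-388405 + 32758} = \frac{35166572639}{404660 \left(-355647\right)} = \frac{35166572639}{404660} \left(- \frac{1}{355647}\right) = - \frac{35166572639}{143916115020}$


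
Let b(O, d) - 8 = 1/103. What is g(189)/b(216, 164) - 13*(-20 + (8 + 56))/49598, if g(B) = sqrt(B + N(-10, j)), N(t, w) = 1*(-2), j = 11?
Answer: -286/24799 + 103*sqrt(187)/825 ≈ 1.6957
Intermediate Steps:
N(t, w) = -2
b(O, d) = 825/103 (b(O, d) = 8 + 1/103 = 825/103)
g(B) = sqrt(-2 + B) (g(B) = sqrt(B - 2) = sqrt(-2 + B))
g(189)/b(216, 164) - 13*(-20 + (8 + 56))/49598 = sqrt(-2 + 189)/(825/103) - 13*(-20 + (8 + 56))/49598 = sqrt(187)*(103/825) - 13*(-20 + 64)*(1/49598) = 103*sqrt(187)/825 - 13*44*(1/49598) = 103*sqrt(187)/825 - 572*1/49598 = 103*sqrt(187)/825 - 286/24799 = -286/24799 + 103*sqrt(187)/825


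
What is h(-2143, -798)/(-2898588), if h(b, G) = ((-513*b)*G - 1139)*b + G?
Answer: -1880031657005/2898588 ≈ -6.4860e+5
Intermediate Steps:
h(b, G) = G + b*(-1139 - 513*G*b) (h(b, G) = (-513*G*b - 1139)*b + G = (-1139 - 513*G*b)*b + G = b*(-1139 - 513*G*b) + G = G + b*(-1139 - 513*G*b))
h(-2143, -798)/(-2898588) = (-798 - 1139*(-2143) - 513*(-798)*(-2143)²)/(-2898588) = (-798 + 2440877 - 513*(-798)*4592449)*(-1/2898588) = (-798 + 2440877 + 1880029216926)*(-1/2898588) = 1880031657005*(-1/2898588) = -1880031657005/2898588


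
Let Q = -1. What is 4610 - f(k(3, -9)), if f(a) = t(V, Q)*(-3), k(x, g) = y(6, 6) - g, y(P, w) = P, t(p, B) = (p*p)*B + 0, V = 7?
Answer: 4463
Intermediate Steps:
t(p, B) = B*p**2 (t(p, B) = p**2*B + 0 = B*p**2 + 0 = B*p**2)
k(x, g) = 6 - g
f(a) = 147 (f(a) = -1*7**2*(-3) = -1*49*(-3) = -49*(-3) = 147)
4610 - f(k(3, -9)) = 4610 - 1*147 = 4610 - 147 = 4463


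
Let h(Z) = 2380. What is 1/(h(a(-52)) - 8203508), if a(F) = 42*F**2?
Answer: -1/8201128 ≈ -1.2193e-7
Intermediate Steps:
1/(h(a(-52)) - 8203508) = 1/(2380 - 8203508) = 1/(-8201128) = -1/8201128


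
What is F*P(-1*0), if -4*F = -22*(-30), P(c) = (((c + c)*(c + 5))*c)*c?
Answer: 0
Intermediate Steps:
P(c) = 2*c³*(5 + c) (P(c) = (((2*c)*(5 + c))*c)*c = ((2*c*(5 + c))*c)*c = (2*c²*(5 + c))*c = 2*c³*(5 + c))
F = -165 (F = -(-11)*(-30)/2 = -¼*660 = -165)
F*P(-1*0) = -330*(-1*0)³*(5 - 1*0) = -330*0³*(5 + 0) = -330*0*5 = -165*0 = 0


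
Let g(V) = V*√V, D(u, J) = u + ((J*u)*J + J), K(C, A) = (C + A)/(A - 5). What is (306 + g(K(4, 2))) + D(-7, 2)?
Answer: 273 - 2*I*√2 ≈ 273.0 - 2.8284*I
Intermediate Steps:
K(C, A) = (A + C)/(-5 + A)
D(u, J) = J + u + u*J² (D(u, J) = u + (u*J² + J) = u + (J + u*J²) = J + u + u*J²)
g(V) = V^(3/2)
(306 + g(K(4, 2))) + D(-7, 2) = (306 + ((2 + 4)/(-5 + 2))^(3/2)) + (2 - 7 - 7*2²) = (306 + (6/(-3))^(3/2)) + (2 - 7 - 7*4) = (306 + (-⅓*6)^(3/2)) + (2 - 7 - 28) = (306 + (-2)^(3/2)) - 33 = (306 - 2*I*√2) - 33 = 273 - 2*I*√2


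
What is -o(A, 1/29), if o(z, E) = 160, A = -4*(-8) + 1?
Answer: -160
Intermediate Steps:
A = 33 (A = 32 + 1 = 33)
-o(A, 1/29) = -1*160 = -160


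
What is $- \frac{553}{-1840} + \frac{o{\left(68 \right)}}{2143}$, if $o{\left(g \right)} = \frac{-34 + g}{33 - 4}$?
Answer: $\frac{34429851}{114350480} \approx 0.30109$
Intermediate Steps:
$o{\left(g \right)} = - \frac{34}{29} + \frac{g}{29}$ ($o{\left(g \right)} = \frac{-34 + g}{29} = \left(-34 + g\right) \frac{1}{29} = - \frac{34}{29} + \frac{g}{29}$)
$- \frac{553}{-1840} + \frac{o{\left(68 \right)}}{2143} = - \frac{553}{-1840} + \frac{- \frac{34}{29} + \frac{1}{29} \cdot 68}{2143} = \left(-553\right) \left(- \frac{1}{1840}\right) + \left(- \frac{34}{29} + \frac{68}{29}\right) \frac{1}{2143} = \frac{553}{1840} + \frac{34}{29} \cdot \frac{1}{2143} = \frac{553}{1840} + \frac{34}{62147} = \frac{34429851}{114350480}$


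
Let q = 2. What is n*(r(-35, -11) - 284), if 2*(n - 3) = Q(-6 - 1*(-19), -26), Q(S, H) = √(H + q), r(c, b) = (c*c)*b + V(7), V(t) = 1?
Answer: -41274 - 13758*I*√6 ≈ -41274.0 - 33700.0*I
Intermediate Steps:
r(c, b) = 1 + b*c² (r(c, b) = (c*c)*b + 1 = c²*b + 1 = b*c² + 1 = 1 + b*c²)
Q(S, H) = √(2 + H) (Q(S, H) = √(H + 2) = √(2 + H))
n = 3 + I*√6 (n = 3 + √(2 - 26)/2 = 3 + √(-24)/2 = 3 + (2*I*√6)/2 = 3 + I*√6 ≈ 3.0 + 2.4495*I)
n*(r(-35, -11) - 284) = (3 + I*√6)*((1 - 11*(-35)²) - 284) = (3 + I*√6)*((1 - 11*1225) - 284) = (3 + I*√6)*((1 - 13475) - 284) = (3 + I*√6)*(-13474 - 284) = (3 + I*√6)*(-13758) = -41274 - 13758*I*√6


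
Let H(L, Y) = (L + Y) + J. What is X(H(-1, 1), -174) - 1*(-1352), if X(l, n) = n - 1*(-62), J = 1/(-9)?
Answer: 1240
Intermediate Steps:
J = -⅑ ≈ -0.11111
H(L, Y) = -⅑ + L + Y (H(L, Y) = (L + Y) - ⅑ = -⅑ + L + Y)
X(l, n) = 62 + n (X(l, n) = n + 62 = 62 + n)
X(H(-1, 1), -174) - 1*(-1352) = (62 - 174) - 1*(-1352) = -112 + 1352 = 1240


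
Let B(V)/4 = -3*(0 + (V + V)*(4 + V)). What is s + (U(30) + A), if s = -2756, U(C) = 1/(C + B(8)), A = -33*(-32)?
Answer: -3865801/2274 ≈ -1700.0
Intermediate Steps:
A = 1056
B(V) = -24*V*(4 + V) (B(V) = 4*(-3*(0 + (V + V)*(4 + V))) = 4*(-3*(0 + (2*V)*(4 + V))) = 4*(-3*(0 + 2*V*(4 + V))) = 4*(-6*V*(4 + V)) = -24*V*(4 + V))
U(C) = 1/(-2304 + C) (U(C) = 1/(C - 24*8*(4 + 8)) = 1/(C - 24*8*12) = 1/(C - 2304) = 1/(-2304 + C))
s + (U(30) + A) = -2756 + (1/(-2304 + 30) + 1056) = -2756 + (1/(-2274) + 1056) = -2756 + (-1/2274 + 1056) = -2756 + 2401343/2274 = -3865801/2274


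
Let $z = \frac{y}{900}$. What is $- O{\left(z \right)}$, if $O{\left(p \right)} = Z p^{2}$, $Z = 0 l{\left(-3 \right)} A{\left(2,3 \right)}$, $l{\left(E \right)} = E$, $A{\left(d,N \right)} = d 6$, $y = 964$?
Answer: $0$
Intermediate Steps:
$A{\left(d,N \right)} = 6 d$
$z = \frac{241}{225}$ ($z = \frac{964}{900} = 964 \cdot \frac{1}{900} = \frac{241}{225} \approx 1.0711$)
$Z = 0$ ($Z = 0 \left(-3\right) 6 \cdot 2 = 0 \cdot 12 = 0$)
$O{\left(p \right)} = 0$ ($O{\left(p \right)} = 0 p^{2} = 0$)
$- O{\left(z \right)} = \left(-1\right) 0 = 0$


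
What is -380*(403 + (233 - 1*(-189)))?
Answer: -313500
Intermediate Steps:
-380*(403 + (233 - 1*(-189))) = -380*(403 + (233 + 189)) = -380*(403 + 422) = -380*825 = -313500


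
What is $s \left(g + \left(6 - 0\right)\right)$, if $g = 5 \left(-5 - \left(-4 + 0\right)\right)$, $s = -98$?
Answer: $-98$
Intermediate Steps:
$g = -5$ ($g = 5 \left(-5 - -4\right) = 5 \left(-5 + 4\right) = 5 \left(-1\right) = -5$)
$s \left(g + \left(6 - 0\right)\right) = - 98 \left(-5 + \left(6 - 0\right)\right) = - 98 \left(-5 + \left(6 + 0\right)\right) = - 98 \left(-5 + 6\right) = \left(-98\right) 1 = -98$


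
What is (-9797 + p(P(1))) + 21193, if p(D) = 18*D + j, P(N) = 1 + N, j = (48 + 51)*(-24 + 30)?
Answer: 12026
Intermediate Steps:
j = 594 (j = 99*6 = 594)
p(D) = 594 + 18*D (p(D) = 18*D + 594 = 594 + 18*D)
(-9797 + p(P(1))) + 21193 = (-9797 + (594 + 18*(1 + 1))) + 21193 = (-9797 + (594 + 18*2)) + 21193 = (-9797 + (594 + 36)) + 21193 = (-9797 + 630) + 21193 = -9167 + 21193 = 12026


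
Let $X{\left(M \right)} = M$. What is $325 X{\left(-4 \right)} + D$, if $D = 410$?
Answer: $-890$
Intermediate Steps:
$325 X{\left(-4 \right)} + D = 325 \left(-4\right) + 410 = -1300 + 410 = -890$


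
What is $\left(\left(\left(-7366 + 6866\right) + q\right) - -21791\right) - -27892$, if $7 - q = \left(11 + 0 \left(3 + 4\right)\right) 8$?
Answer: $49102$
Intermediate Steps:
$q = -81$ ($q = 7 - \left(11 + 0 \left(3 + 4\right)\right) 8 = 7 - \left(11 + 0 \cdot 7\right) 8 = 7 - \left(11 + 0\right) 8 = 7 - 11 \cdot 8 = 7 - 88 = -81$)
$\left(\left(\left(-7366 + 6866\right) + q\right) - -21791\right) - -27892 = \left(\left(\left(-7366 + 6866\right) - 81\right) - -21791\right) - -27892 = \left(\left(-500 - 81\right) + 21791\right) + 27892 = \left(-581 + 21791\right) + 27892 = 21210 + 27892 = 49102$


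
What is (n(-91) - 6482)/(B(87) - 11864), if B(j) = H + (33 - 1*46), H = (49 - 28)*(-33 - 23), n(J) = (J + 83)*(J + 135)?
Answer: 2278/4351 ≈ 0.52356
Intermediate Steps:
n(J) = (83 + J)*(135 + J)
H = -1176 (H = 21*(-56) = -1176)
B(j) = -1189 (B(j) = -1176 + (33 - 1*46) = -1176 + (33 - 46) = -1176 - 13 = -1189)
(n(-91) - 6482)/(B(87) - 11864) = ((11205 + (-91)² + 218*(-91)) - 6482)/(-1189 - 11864) = ((11205 + 8281 - 19838) - 6482)/(-13053) = (-352 - 6482)*(-1/13053) = -6834*(-1/13053) = 2278/4351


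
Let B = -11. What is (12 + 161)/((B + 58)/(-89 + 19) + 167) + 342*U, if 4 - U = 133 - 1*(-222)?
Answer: -1397636896/11643 ≈ -1.2004e+5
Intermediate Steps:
U = -351 (U = 4 - (133 - 1*(-222)) = 4 - (133 + 222) = 4 - 1*355 = 4 - 355 = -351)
(12 + 161)/((B + 58)/(-89 + 19) + 167) + 342*U = (12 + 161)/((-11 + 58)/(-89 + 19) + 167) + 342*(-351) = 173/(47/(-70) + 167) - 120042 = 173/(47*(-1/70) + 167) - 120042 = 173/(-47/70 + 167) - 120042 = 173/(11643/70) - 120042 = 173*(70/11643) - 120042 = 12110/11643 - 120042 = -1397636896/11643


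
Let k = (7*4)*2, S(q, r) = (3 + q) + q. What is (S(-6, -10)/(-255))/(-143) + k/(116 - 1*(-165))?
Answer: 679837/3415555 ≈ 0.19904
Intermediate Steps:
S(q, r) = 3 + 2*q
k = 56 (k = 28*2 = 56)
(S(-6, -10)/(-255))/(-143) + k/(116 - 1*(-165)) = ((3 + 2*(-6))/(-255))/(-143) + 56/(116 - 1*(-165)) = ((3 - 12)*(-1/255))*(-1/143) + 56/(116 + 165) = -9*(-1/255)*(-1/143) + 56/281 = (3/85)*(-1/143) + 56*(1/281) = -3/12155 + 56/281 = 679837/3415555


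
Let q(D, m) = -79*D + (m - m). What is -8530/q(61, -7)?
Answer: 8530/4819 ≈ 1.7701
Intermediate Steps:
q(D, m) = -79*D (q(D, m) = -79*D + 0 = -79*D)
-8530/q(61, -7) = -8530/((-79*61)) = -8530/(-4819) = -8530*(-1/4819) = 8530/4819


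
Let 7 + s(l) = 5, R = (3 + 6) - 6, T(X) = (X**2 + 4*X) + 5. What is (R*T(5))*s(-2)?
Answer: -300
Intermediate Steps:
T(X) = 5 + X**2 + 4*X
R = 3 (R = 9 - 6 = 3)
s(l) = -2 (s(l) = -7 + 5 = -2)
(R*T(5))*s(-2) = (3*(5 + 5**2 + 4*5))*(-2) = (3*(5 + 25 + 20))*(-2) = (3*50)*(-2) = 150*(-2) = -300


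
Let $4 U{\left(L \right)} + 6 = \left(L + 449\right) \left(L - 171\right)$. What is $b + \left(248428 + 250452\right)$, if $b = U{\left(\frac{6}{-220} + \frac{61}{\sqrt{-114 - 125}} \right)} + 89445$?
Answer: $\frac{6583386780691}{11567600} - \frac{932507 i \sqrt{239}}{52580} \approx 5.6912 \cdot 10^{5} - 274.18 i$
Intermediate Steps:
$U{\left(L \right)} = - \frac{3}{2} + \frac{\left(-171 + L\right) \left(449 + L\right)}{4}$ ($U{\left(L \right)} = - \frac{3}{2} + \frac{\left(L + 449\right) \left(L - 171\right)}{4} = - \frac{3}{2} + \frac{\left(449 + L\right) \left(-171 + L\right)}{4} = - \frac{3}{2} + \frac{\left(-171 + L\right) \left(449 + L\right)}{4}$)
$b = \frac{3863577}{55} + \frac{\left(- \frac{3}{110} - \frac{61 i \sqrt{239}}{239}\right)^{2}}{4} - \frac{8479 i \sqrt{239}}{478}$ ($b = \left(- \frac{76785}{4} + \frac{\left(\frac{6}{-220} + \frac{61}{\sqrt{-114 - 125}}\right)^{2}}{4} + \frac{139 \left(\frac{6}{-220} + \frac{61}{\sqrt{-114 - 125}}\right)}{2}\right) + 89445 = \left(- \frac{76785}{4} + \frac{\left(6 \left(- \frac{1}{220}\right) + \frac{61}{\sqrt{-239}}\right)^{2}}{4} + \frac{139 \left(6 \left(- \frac{1}{220}\right) + \frac{61}{\sqrt{-239}}\right)}{2}\right) + 89445 = \left(- \frac{76785}{4} + \frac{\left(- \frac{3}{110} + \frac{61}{i \sqrt{239}}\right)^{2}}{4} + \frac{139 \left(- \frac{3}{110} + \frac{61}{i \sqrt{239}}\right)}{2}\right) + 89445 = \left(- \frac{76785}{4} + \frac{\left(- \frac{3}{110} + 61 \left(- \frac{i \sqrt{239}}{239}\right)\right)^{2}}{4} + \frac{139 \left(- \frac{3}{110} + 61 \left(- \frac{i \sqrt{239}}{239}\right)\right)}{2}\right) + 89445 = \left(- \frac{76785}{4} + \frac{\left(- \frac{3}{110} - \frac{61 i \sqrt{239}}{239}\right)^{2}}{4} + \frac{139 \left(- \frac{3}{110} - \frac{61 i \sqrt{239}}{239}\right)}{2}\right) + 89445 = \left(- \frac{76785}{4} + \frac{\left(- \frac{3}{110} - \frac{61 i \sqrt{239}}{239}\right)^{2}}{4} - \left(\frac{417}{220} + \frac{8479 i \sqrt{239}}{478}\right)\right) + 89445 = \left(- \frac{1055898}{55} + \frac{\left(- \frac{3}{110} - \frac{61 i \sqrt{239}}{239}\right)^{2}}{4} - \frac{8479 i \sqrt{239}}{478}\right) + 89445 = \frac{3863577}{55} + \frac{\left(- \frac{3}{110} - \frac{61 i \sqrt{239}}{239}\right)^{2}}{4} - \frac{8479 i \sqrt{239}}{478} \approx 70243.0 - 274.18 i$)
$b + \left(248428 + 250452\right) = \left(\frac{812542492691}{11567600} - \frac{932507 i \sqrt{239}}{52580}\right) + \left(248428 + 250452\right) = \left(\frac{812542492691}{11567600} - \frac{932507 i \sqrt{239}}{52580}\right) + 498880 = \frac{6583386780691}{11567600} - \frac{932507 i \sqrt{239}}{52580}$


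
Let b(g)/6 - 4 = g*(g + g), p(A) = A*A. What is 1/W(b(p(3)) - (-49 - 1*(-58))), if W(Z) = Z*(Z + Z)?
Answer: 1/1948338 ≈ 5.1326e-7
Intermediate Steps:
p(A) = A**2
b(g) = 24 + 12*g**2 (b(g) = 24 + 6*(g*(g + g)) = 24 + 6*(g*(2*g)) = 24 + 6*(2*g**2) = 24 + 12*g**2)
W(Z) = 2*Z**2 (W(Z) = Z*(2*Z) = 2*Z**2)
1/W(b(p(3)) - (-49 - 1*(-58))) = 1/(2*((24 + 12*(3**2)**2) - (-49 - 1*(-58)))**2) = 1/(2*((24 + 12*9**2) - (-49 + 58))**2) = 1/(2*((24 + 12*81) - 1*9)**2) = 1/(2*((24 + 972) - 9)**2) = 1/(2*(996 - 9)**2) = 1/(2*987**2) = 1/(2*974169) = 1/1948338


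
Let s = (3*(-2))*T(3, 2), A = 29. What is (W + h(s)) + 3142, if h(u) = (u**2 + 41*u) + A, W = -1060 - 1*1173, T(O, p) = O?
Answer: 524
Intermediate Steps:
W = -2233 (W = -1060 - 1173 = -2233)
s = -18 (s = (3*(-2))*3 = -6*3 = -18)
h(u) = 29 + u**2 + 41*u (h(u) = (u**2 + 41*u) + 29 = 29 + u**2 + 41*u)
(W + h(s)) + 3142 = (-2233 + (29 + (-18)**2 + 41*(-18))) + 3142 = (-2233 + (29 + 324 - 738)) + 3142 = (-2233 - 385) + 3142 = -2618 + 3142 = 524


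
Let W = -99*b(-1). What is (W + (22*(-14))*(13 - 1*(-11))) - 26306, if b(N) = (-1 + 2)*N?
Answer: -33599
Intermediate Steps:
b(N) = N (b(N) = 1*N = N)
W = 99 (W = -99*(-1) = 99)
(W + (22*(-14))*(13 - 1*(-11))) - 26306 = (99 + (22*(-14))*(13 - 1*(-11))) - 26306 = (99 - 308*(13 + 11)) - 26306 = (99 - 308*24) - 26306 = (99 - 7392) - 26306 = -7293 - 26306 = -33599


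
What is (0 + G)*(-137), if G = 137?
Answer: -18769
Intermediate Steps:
(0 + G)*(-137) = (0 + 137)*(-137) = 137*(-137) = -18769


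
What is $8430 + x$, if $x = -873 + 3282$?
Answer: $10839$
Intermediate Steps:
$x = 2409$
$8430 + x = 8430 + 2409 = 10839$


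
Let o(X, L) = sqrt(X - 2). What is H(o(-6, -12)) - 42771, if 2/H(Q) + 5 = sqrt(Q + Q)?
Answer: -42771 - 2/(5 - 2*2**(1/4)*sqrt(I)) ≈ -42772.0 - 0.24305*I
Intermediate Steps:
o(X, L) = sqrt(-2 + X)
H(Q) = 2/(-5 + sqrt(2)*sqrt(Q)) (H(Q) = 2/(-5 + sqrt(Q + Q)) = 2/(-5 + sqrt(2*Q)) = 2/(-5 + sqrt(2)*sqrt(Q)))
H(o(-6, -12)) - 42771 = 2/(-5 + sqrt(2)*sqrt(sqrt(-2 - 6))) - 42771 = 2/(-5 + sqrt(2)*sqrt(sqrt(-8))) - 42771 = 2/(-5 + sqrt(2)*sqrt(2*I*sqrt(2))) - 42771 = 2/(-5 + sqrt(2)*(2**(3/4)*sqrt(I))) - 42771 = 2/(-5 + 2*2**(1/4)*sqrt(I)) - 42771 = -42771 + 2/(-5 + 2*2**(1/4)*sqrt(I))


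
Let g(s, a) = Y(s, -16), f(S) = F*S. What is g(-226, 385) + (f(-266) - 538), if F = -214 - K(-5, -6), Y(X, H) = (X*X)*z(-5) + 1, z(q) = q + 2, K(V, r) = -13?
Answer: -100299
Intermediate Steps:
z(q) = 2 + q
Y(X, H) = 1 - 3*X² (Y(X, H) = (X*X)*(2 - 5) + 1 = X²*(-3) + 1 = -3*X² + 1 = 1 - 3*X²)
F = -201 (F = -214 - 1*(-13) = -214 + 13 = -201)
f(S) = -201*S
g(s, a) = 1 - 3*s²
g(-226, 385) + (f(-266) - 538) = (1 - 3*(-226)²) + (-201*(-266) - 538) = (1 - 3*51076) + (53466 - 538) = (1 - 153228) + 52928 = -153227 + 52928 = -100299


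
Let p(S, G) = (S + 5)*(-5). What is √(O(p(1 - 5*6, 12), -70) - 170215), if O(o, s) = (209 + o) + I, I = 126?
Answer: 4*I*√10610 ≈ 412.02*I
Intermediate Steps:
p(S, G) = -25 - 5*S (p(S, G) = (5 + S)*(-5) = -25 - 5*S)
O(o, s) = 335 + o (O(o, s) = (209 + o) + 126 = 335 + o)
√(O(p(1 - 5*6, 12), -70) - 170215) = √((335 + (-25 - 5*(1 - 5*6))) - 170215) = √((335 + (-25 - 5*(1 - 30))) - 170215) = √((335 + (-25 - 5*(-29))) - 170215) = √((335 + (-25 + 145)) - 170215) = √((335 + 120) - 170215) = √(455 - 170215) = √(-169760) = 4*I*√10610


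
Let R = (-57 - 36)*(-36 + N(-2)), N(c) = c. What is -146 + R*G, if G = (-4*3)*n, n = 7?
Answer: -297002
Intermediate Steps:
R = 3534 (R = (-57 - 36)*(-36 - 2) = -93*(-38) = 3534)
G = -84 (G = -4*3*7 = -12*7 = -84)
-146 + R*G = -146 + 3534*(-84) = -146 - 296856 = -297002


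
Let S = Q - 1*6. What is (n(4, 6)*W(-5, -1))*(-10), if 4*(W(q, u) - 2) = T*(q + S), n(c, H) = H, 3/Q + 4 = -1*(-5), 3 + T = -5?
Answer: -1080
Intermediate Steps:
T = -8 (T = -3 - 5 = -8)
Q = 3 (Q = 3/(-4 - 1*(-5)) = 3/(-4 + 5) = 3/1 = 3*1 = 3)
S = -3 (S = 3 - 1*6 = 3 - 6 = -3)
W(q, u) = 8 - 2*q (W(q, u) = 2 + (-8*(q - 3))/4 = 2 + (-8*(-3 + q))/4 = 2 + (24 - 8*q)/4 = 2 + (6 - 2*q) = 8 - 2*q)
(n(4, 6)*W(-5, -1))*(-10) = (6*(8 - 2*(-5)))*(-10) = (6*(8 + 10))*(-10) = (6*18)*(-10) = 108*(-10) = -1080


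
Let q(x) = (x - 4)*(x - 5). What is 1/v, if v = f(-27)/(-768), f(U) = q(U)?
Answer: -24/31 ≈ -0.77419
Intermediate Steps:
q(x) = (-5 + x)*(-4 + x) (q(x) = (-4 + x)*(-5 + x) = (-5 + x)*(-4 + x))
f(U) = 20 + U² - 9*U
v = -31/24 (v = (20 + (-27)² - 9*(-27))/(-768) = (20 + 729 + 243)*(-1/768) = 992*(-1/768) = -31/24 ≈ -1.2917)
1/v = 1/(-31/24) = -24/31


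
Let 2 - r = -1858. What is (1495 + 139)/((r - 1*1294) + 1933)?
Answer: 1634/2499 ≈ 0.65386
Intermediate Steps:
r = 1860 (r = 2 - 1*(-1858) = 2 + 1858 = 1860)
(1495 + 139)/((r - 1*1294) + 1933) = (1495 + 139)/((1860 - 1*1294) + 1933) = 1634/((1860 - 1294) + 1933) = 1634/(566 + 1933) = 1634/2499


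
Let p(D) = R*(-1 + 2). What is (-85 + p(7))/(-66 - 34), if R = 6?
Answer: 79/100 ≈ 0.79000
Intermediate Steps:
p(D) = 6 (p(D) = 6*(-1 + 2) = 6*1 = 6)
(-85 + p(7))/(-66 - 34) = (-85 + 6)/(-66 - 34) = -79/(-100) = -79*(-1/100) = 79/100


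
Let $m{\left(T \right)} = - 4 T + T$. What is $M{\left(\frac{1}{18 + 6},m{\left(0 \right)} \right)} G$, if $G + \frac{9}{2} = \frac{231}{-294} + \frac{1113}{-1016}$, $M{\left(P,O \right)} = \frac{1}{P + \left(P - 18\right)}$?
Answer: $\frac{136149}{382270} \approx 0.35616$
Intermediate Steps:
$m{\left(T \right)} = - 3 T$
$M{\left(P,O \right)} = \frac{1}{-18 + 2 P}$ ($M{\left(P,O \right)} = \frac{1}{P + \left(-18 + P\right)} = \frac{1}{-18 + 2 P}$)
$G = - \frac{45383}{7112}$ ($G = - \frac{9}{2} + \left(\frac{231}{-294} + \frac{1113}{-1016}\right) = - \frac{9}{2} + \left(231 \left(- \frac{1}{294}\right) + 1113 \left(- \frac{1}{1016}\right)\right) = - \frac{9}{2} - \frac{13379}{7112} = - \frac{45383}{7112} \approx -6.3812$)
$M{\left(\frac{1}{18 + 6},m{\left(0 \right)} \right)} G = \frac{1}{2 \left(-9 + \frac{1}{18 + 6}\right)} \left(- \frac{45383}{7112}\right) = \frac{1}{2 \left(-9 + \frac{1}{24}\right)} \left(- \frac{45383}{7112}\right) = \frac{1}{2 \left(- \frac{215}{24}\right)} \left(- \frac{45383}{7112}\right) = \frac{1}{2} \left(- \frac{24}{215}\right) \left(- \frac{45383}{7112}\right) = \left(- \frac{12}{215}\right) \left(- \frac{45383}{7112}\right) = \frac{136149}{382270}$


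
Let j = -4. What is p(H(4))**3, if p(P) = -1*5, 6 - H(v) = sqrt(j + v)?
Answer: -125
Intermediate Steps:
H(v) = 6 - sqrt(-4 + v)
p(P) = -5
p(H(4))**3 = (-5)**3 = -125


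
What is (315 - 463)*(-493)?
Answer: 72964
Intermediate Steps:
(315 - 463)*(-493) = -148*(-493) = 72964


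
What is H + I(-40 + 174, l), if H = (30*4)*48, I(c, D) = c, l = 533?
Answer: 5894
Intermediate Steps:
H = 5760 (H = 120*48 = 5760)
H + I(-40 + 174, l) = 5760 + (-40 + 174) = 5760 + 134 = 5894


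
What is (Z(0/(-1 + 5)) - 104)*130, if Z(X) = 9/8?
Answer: -53495/4 ≈ -13374.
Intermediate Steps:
Z(X) = 9/8 (Z(X) = 9*(⅛) = 9/8)
(Z(0/(-1 + 5)) - 104)*130 = (9/8 - 104)*130 = -823/8*130 = -53495/4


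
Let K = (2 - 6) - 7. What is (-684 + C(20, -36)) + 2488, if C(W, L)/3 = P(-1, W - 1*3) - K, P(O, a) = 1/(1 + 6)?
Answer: 12862/7 ≈ 1837.4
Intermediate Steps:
P(O, a) = 1/7
K = -11 (K = -4 - 7 = -11)
C(W, L) = 234/7 (C(W, L) = 3*(1/7 - 1*(-11)) = 3*(1/7 + 11) = 3*(78/7) = 234/7)
(-684 + C(20, -36)) + 2488 = (-684 + 234/7) + 2488 = -4554/7 + 2488 = 12862/7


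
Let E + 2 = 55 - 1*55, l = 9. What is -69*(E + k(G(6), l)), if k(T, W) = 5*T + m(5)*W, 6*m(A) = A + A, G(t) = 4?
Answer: -2277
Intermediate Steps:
m(A) = A/3 (m(A) = (A + A)/6 = (2*A)/6 = A/3)
E = -2 (E = -2 + (55 - 1*55) = -2 + (55 - 55) = -2 + 0 = -2)
k(T, W) = 5*T + 5*W/3 (k(T, W) = 5*T + ((⅓)*5)*W = 5*T + 5*W/3)
-69*(E + k(G(6), l)) = -69*(-2 + (5*4 + (5/3)*9)) = -69*(-2 + (20 + 15)) = -69*(-2 + 35) = -69*33 = -2277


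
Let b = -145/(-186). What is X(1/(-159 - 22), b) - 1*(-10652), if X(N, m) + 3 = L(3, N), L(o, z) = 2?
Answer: 10651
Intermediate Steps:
b = 145/186 (b = -145*(-1/186) = 145/186 ≈ 0.77957)
X(N, m) = -1 (X(N, m) = -3 + 2 = -1)
X(1/(-159 - 22), b) - 1*(-10652) = -1 - 1*(-10652) = -1 + 10652 = 10651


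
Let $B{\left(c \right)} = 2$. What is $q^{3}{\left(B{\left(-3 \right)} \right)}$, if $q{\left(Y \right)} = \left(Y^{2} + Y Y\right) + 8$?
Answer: $4096$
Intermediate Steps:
$q{\left(Y \right)} = 8 + 2 Y^{2}$ ($q{\left(Y \right)} = \left(Y^{2} + Y^{2}\right) + 8 = 2 Y^{2} + 8 = 8 + 2 Y^{2}$)
$q^{3}{\left(B{\left(-3 \right)} \right)} = \left(8 + 2 \cdot 2^{2}\right)^{3} = \left(8 + 2 \cdot 4\right)^{3} = \left(8 + 8\right)^{3} = 16^{3} = 4096$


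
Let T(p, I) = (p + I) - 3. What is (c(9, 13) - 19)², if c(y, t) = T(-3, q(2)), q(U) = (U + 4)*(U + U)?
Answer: 1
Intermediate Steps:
q(U) = 2*U*(4 + U) (q(U) = (4 + U)*(2*U) = 2*U*(4 + U))
T(p, I) = -3 + I + p (T(p, I) = (I + p) - 3 = -3 + I + p)
c(y, t) = 18 (c(y, t) = -3 + 2*2*(4 + 2) - 3 = -3 + 2*2*6 - 3 = -3 + 24 - 3 = 18)
(c(9, 13) - 19)² = (18 - 19)² = (-1)² = 1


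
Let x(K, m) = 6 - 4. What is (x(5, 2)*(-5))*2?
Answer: -20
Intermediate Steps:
x(K, m) = 2
(x(5, 2)*(-5))*2 = (2*(-5))*2 = -10*2 = -20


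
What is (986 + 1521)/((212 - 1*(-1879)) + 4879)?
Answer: 2507/6970 ≈ 0.35968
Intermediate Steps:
(986 + 1521)/((212 - 1*(-1879)) + 4879) = 2507/((212 + 1879) + 4879) = 2507/(2091 + 4879) = 2507/6970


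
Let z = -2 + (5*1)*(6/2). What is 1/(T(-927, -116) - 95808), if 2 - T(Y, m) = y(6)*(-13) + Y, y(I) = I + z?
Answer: -1/94632 ≈ -1.0567e-5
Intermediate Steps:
z = 13 (z = -2 + 5*(6*(½)) = -2 + 5*3 = -2 + 15 = 13)
y(I) = 13 + I (y(I) = I + 13 = 13 + I)
T(Y, m) = 249 - Y (T(Y, m) = 2 - ((13 + 6)*(-13) + Y) = 2 - (19*(-13) + Y) = 2 - (-247 + Y) = 2 + (247 - Y) = 249 - Y)
1/(T(-927, -116) - 95808) = 1/((249 - 1*(-927)) - 95808) = 1/((249 + 927) - 95808) = 1/(1176 - 95808) = 1/(-94632) = -1/94632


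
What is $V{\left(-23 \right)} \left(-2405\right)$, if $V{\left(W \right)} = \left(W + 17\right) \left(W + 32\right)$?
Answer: $129870$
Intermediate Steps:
$V{\left(W \right)} = \left(17 + W\right) \left(32 + W\right)$
$V{\left(-23 \right)} \left(-2405\right) = \left(544 + \left(-23\right)^{2} + 49 \left(-23\right)\right) \left(-2405\right) = \left(544 + 529 - 1127\right) \left(-2405\right) = \left(-54\right) \left(-2405\right) = 129870$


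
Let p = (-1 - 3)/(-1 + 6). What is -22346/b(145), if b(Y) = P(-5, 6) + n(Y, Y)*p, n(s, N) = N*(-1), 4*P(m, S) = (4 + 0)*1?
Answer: -22346/117 ≈ -190.99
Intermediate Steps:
p = -⅘ (p = -4/5 = -4*⅕ = -⅘ ≈ -0.80000)
P(m, S) = 1 (P(m, S) = ((4 + 0)*1)/4 = (4*1)/4 = (¼)*4 = 1)
n(s, N) = -N
b(Y) = 1 + 4*Y/5 (b(Y) = 1 - Y*(-⅘) = 1 + 4*Y/5)
-22346/b(145) = -22346/(1 + (⅘)*145) = -22346/(1 + 116) = -22346/117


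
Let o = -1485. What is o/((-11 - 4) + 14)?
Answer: 1485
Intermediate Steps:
o/((-11 - 4) + 14) = -1485/((-11 - 4) + 14) = -1485/(-15 + 14) = -1485/(-1) = -1*(-1485) = 1485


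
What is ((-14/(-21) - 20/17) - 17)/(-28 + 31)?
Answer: -893/153 ≈ -5.8366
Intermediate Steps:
((-14/(-21) - 20/17) - 17)/(-28 + 31) = ((-14*(-1/21) - 20*1/17) - 17)/3 = ((2/3 - 20/17) - 17)/3 = (-26/51 - 17)/3 = (1/3)*(-893/51) = -893/153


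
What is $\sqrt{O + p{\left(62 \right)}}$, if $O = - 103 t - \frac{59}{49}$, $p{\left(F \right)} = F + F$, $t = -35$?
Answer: $\frac{\sqrt{182662}}{7} \approx 61.056$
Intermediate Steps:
$p{\left(F \right)} = 2 F$
$O = \frac{176586}{49}$ ($O = \left(-103\right) \left(-35\right) - \frac{59}{49} = 3605 - \frac{59}{49} = \frac{176586}{49} \approx 3603.8$)
$\sqrt{O + p{\left(62 \right)}} = \sqrt{\frac{176586}{49} + 2 \cdot 62} = \sqrt{\frac{176586}{49} + 124} = \sqrt{\frac{182662}{49}} = \frac{\sqrt{182662}}{7}$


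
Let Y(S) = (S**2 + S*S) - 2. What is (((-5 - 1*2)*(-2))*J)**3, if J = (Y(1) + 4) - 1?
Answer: 74088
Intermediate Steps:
Y(S) = -2 + 2*S**2 (Y(S) = (S**2 + S**2) - 2 = 2*S**2 - 2 = -2 + 2*S**2)
J = 3 (J = ((-2 + 2*1**2) + 4) - 1 = ((-2 + 2*1) + 4) - 1 = ((-2 + 2) + 4) - 1 = (0 + 4) - 1 = 4 - 1 = 3)
(((-5 - 1*2)*(-2))*J)**3 = (((-5 - 1*2)*(-2))*3)**3 = (((-5 - 2)*(-2))*3)**3 = (-7*(-2)*3)**3 = (14*3)**3 = 42**3 = 74088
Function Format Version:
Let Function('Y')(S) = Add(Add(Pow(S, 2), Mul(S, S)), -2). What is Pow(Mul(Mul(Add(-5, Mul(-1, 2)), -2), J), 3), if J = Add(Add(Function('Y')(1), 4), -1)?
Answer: 74088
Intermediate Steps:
Function('Y')(S) = Add(-2, Mul(2, Pow(S, 2))) (Function('Y')(S) = Add(Add(Pow(S, 2), Pow(S, 2)), -2) = Add(Mul(2, Pow(S, 2)), -2) = Add(-2, Mul(2, Pow(S, 2))))
J = 3 (J = Add(Add(Add(-2, Mul(2, Pow(1, 2))), 4), -1) = Add(Add(Add(-2, Mul(2, 1)), 4), -1) = Add(Add(Add(-2, 2), 4), -1) = Add(Add(0, 4), -1) = Add(4, -1) = 3)
Pow(Mul(Mul(Add(-5, Mul(-1, 2)), -2), J), 3) = Pow(Mul(Mul(Add(-5, Mul(-1, 2)), -2), 3), 3) = Pow(Mul(Mul(Add(-5, -2), -2), 3), 3) = Pow(Mul(Mul(-7, -2), 3), 3) = Pow(Mul(14, 3), 3) = Pow(42, 3) = 74088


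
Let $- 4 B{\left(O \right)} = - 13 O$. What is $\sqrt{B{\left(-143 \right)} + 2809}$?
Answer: $\frac{\sqrt{9377}}{2} \approx 48.417$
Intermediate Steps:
$B{\left(O \right)} = \frac{13 O}{4}$ ($B{\left(O \right)} = - \frac{\left(-13\right) O}{4} = \frac{13 O}{4}$)
$\sqrt{B{\left(-143 \right)} + 2809} = \sqrt{\frac{13}{4} \left(-143\right) + 2809} = \sqrt{- \frac{1859}{4} + 2809} = \sqrt{\frac{9377}{4}} = \frac{\sqrt{9377}}{2}$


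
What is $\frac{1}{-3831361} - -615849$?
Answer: $\frac{2359539840488}{3831361} \approx 6.1585 \cdot 10^{5}$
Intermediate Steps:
$\frac{1}{-3831361} - -615849 = - \frac{1}{3831361} + 615849 = \frac{2359539840488}{3831361}$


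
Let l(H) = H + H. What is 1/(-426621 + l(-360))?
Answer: -1/427341 ≈ -2.3400e-6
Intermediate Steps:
l(H) = 2*H
1/(-426621 + l(-360)) = 1/(-426621 + 2*(-360)) = 1/(-426621 - 720) = 1/(-427341) = -1/427341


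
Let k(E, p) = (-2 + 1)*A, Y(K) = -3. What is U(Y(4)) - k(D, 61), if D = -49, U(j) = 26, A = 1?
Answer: 27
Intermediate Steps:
k(E, p) = -1 (k(E, p) = (-2 + 1)*1 = -1*1 = -1)
U(Y(4)) - k(D, 61) = 26 - 1*(-1) = 26 + 1 = 27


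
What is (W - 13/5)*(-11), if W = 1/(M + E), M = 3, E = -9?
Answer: 913/30 ≈ 30.433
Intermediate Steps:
W = -⅙ (W = 1/(3 - 9) = 1/(-6) = -⅙ ≈ -0.16667)
(W - 13/5)*(-11) = (-⅙ - 13/5)*(-11) = -83/30*(-11) = 913/30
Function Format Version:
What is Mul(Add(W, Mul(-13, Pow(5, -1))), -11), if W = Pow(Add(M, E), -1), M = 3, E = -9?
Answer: Rational(913, 30) ≈ 30.433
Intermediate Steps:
W = Rational(-1, 6) (W = Pow(Add(3, -9), -1) = Pow(-6, -1) = Rational(-1, 6) ≈ -0.16667)
Mul(Add(W, Mul(-13, Pow(5, -1))), -11) = Mul(Add(Rational(-1, 6), Mul(-13, Pow(5, -1))), -11) = Mul(Add(Rational(-1, 6), Mul(-13, Rational(1, 5))), -11) = Mul(Add(Rational(-1, 6), Rational(-13, 5)), -11) = Mul(Rational(-83, 30), -11) = Rational(913, 30)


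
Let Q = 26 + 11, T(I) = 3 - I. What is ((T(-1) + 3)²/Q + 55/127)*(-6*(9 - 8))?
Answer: -49548/4699 ≈ -10.544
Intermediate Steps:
Q = 37
((T(-1) + 3)²/Q + 55/127)*(-6*(9 - 8)) = (((3 - 1*(-1)) + 3)²/37 + 55/127)*(-6*(9 - 8)) = (((3 + 1) + 3)²*(1/37) + 55*(1/127))*(-6*1) = ((4 + 3)²*(1/37) + 55/127)*(-6) = (7²*(1/37) + 55/127)*(-6) = (49*(1/37) + 55/127)*(-6) = (49/37 + 55/127)*(-6) = (8258/4699)*(-6) = -49548/4699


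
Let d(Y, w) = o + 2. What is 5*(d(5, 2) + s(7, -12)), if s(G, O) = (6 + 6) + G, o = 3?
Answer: 120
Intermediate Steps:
d(Y, w) = 5 (d(Y, w) = 3 + 2 = 5)
s(G, O) = 12 + G
5*(d(5, 2) + s(7, -12)) = 5*(5 + (12 + 7)) = 5*(5 + 19) = 5*24 = 120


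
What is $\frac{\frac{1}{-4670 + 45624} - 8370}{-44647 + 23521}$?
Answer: $\frac{342784979}{865194204} \approx 0.39619$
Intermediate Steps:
$\frac{\frac{1}{-4670 + 45624} - 8370}{-44647 + 23521} = \frac{\frac{1}{40954} - 8370}{-21126} = \left(\frac{1}{40954} - 8370\right) \left(- \frac{1}{21126}\right) = \left(- \frac{342784979}{40954}\right) \left(- \frac{1}{21126}\right) = \frac{342784979}{865194204}$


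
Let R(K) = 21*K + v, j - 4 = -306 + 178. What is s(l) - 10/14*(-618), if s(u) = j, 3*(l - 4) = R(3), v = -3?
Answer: 2222/7 ≈ 317.43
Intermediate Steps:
j = -124 (j = 4 + (-306 + 178) = 4 - 128 = -124)
R(K) = -3 + 21*K (R(K) = 21*K - 3 = -3 + 21*K)
l = 24 (l = 4 + (-3 + 21*3)/3 = 4 + (-3 + 63)/3 = 4 + (1/3)*60 = 4 + 20 = 24)
s(u) = -124
s(l) - 10/14*(-618) = -124 - 10/14*(-618) = -124 - 10*1/14*(-618) = -124 - 5/7*(-618) = -124 + 3090/7 = 2222/7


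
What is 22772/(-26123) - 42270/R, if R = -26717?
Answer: 495819686/697928191 ≈ 0.71042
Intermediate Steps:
22772/(-26123) - 42270/R = 22772/(-26123) - 42270/(-26717) = 22772*(-1/26123) - 42270*(-1/26717) = -22772/26123 + 42270/26717 = 495819686/697928191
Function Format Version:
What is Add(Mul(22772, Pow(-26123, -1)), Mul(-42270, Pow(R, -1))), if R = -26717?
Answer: Rational(495819686, 697928191) ≈ 0.71042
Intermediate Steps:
Add(Mul(22772, Pow(-26123, -1)), Mul(-42270, Pow(R, -1))) = Add(Mul(22772, Pow(-26123, -1)), Mul(-42270, Pow(-26717, -1))) = Add(Mul(22772, Rational(-1, 26123)), Mul(-42270, Rational(-1, 26717))) = Add(Rational(-22772, 26123), Rational(42270, 26717)) = Rational(495819686, 697928191)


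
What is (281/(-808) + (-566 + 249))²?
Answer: 65749677889/652864 ≈ 1.0071e+5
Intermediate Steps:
(281/(-808) + (-566 + 249))² = (281*(-1/808) - 317)² = (-281/808 - 317)² = (-256417/808)² = 65749677889/652864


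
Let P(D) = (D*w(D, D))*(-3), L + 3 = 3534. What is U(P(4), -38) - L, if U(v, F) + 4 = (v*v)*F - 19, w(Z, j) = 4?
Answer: -91106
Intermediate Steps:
L = 3531 (L = -3 + 3534 = 3531)
P(D) = -12*D (P(D) = (D*4)*(-3) = (4*D)*(-3) = -12*D)
U(v, F) = -23 + F*v² (U(v, F) = -4 + ((v*v)*F - 19) = -4 + (v²*F - 19) = -4 + (F*v² - 19) = -4 + (-19 + F*v²) = -23 + F*v²)
U(P(4), -38) - L = (-23 - 38*(-12*4)²) - 1*3531 = (-23 - 38*(-48)²) - 3531 = (-23 - 38*2304) - 3531 = (-23 - 87552) - 3531 = -87575 - 3531 = -91106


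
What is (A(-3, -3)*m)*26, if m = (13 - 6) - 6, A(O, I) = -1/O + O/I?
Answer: 104/3 ≈ 34.667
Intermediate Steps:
m = 1 (m = 7 - 6 = 1)
(A(-3, -3)*m)*26 = ((-1/(-3) - 3/(-3))*1)*26 = ((-1*(-1/3) - 3*(-1/3))*1)*26 = ((1/3 + 1)*1)*26 = ((4/3)*1)*26 = (4/3)*26 = 104/3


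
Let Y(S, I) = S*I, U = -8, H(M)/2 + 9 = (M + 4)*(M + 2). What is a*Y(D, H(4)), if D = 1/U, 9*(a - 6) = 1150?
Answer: -3913/3 ≈ -1304.3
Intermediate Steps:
a = 1204/9 (a = 6 + (⅑)*1150 = 6 + 1150/9 = 1204/9 ≈ 133.78)
H(M) = -18 + 2*(2 + M)*(4 + M) (H(M) = -18 + 2*((M + 4)*(M + 2)) = -18 + 2*((4 + M)*(2 + M)) = -18 + 2*((2 + M)*(4 + M)) = -18 + 2*(2 + M)*(4 + M))
D = -⅛ (D = 1/(-8) = -⅛ ≈ -0.12500)
Y(S, I) = I*S
a*Y(D, H(4)) = 1204*((-2 + 2*4² + 12*4)*(-⅛))/9 = 1204*((-2 + 2*16 + 48)*(-⅛))/9 = 1204*((-2 + 32 + 48)*(-⅛))/9 = 1204*(78*(-⅛))/9 = (1204/9)*(-39/4) = -3913/3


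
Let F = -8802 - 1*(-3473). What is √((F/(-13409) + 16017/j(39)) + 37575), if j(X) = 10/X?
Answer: √1798762534946630/134090 ≈ 316.29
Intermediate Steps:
F = -5329 (F = -8802 + 3473 = -5329)
√((F/(-13409) + 16017/j(39)) + 37575) = √((-5329/(-13409) + 16017/((10/39))) + 37575) = √((-5329*(-1/13409) + 16017/((10*(1/39)))) + 37575) = √((5329/13409 + 16017/(10/39)) + 37575) = √((5329/13409 + 16017*(39/10)) + 37575) = √((5329/13409 + 624663/10) + 37575) = √(8376159457/134090 + 37575) = √(13414591207/134090) = √1798762534946630/134090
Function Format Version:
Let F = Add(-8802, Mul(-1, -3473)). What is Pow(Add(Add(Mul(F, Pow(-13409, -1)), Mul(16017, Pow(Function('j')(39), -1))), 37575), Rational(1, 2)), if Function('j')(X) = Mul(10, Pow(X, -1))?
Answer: Mul(Rational(1, 134090), Pow(1798762534946630, Rational(1, 2))) ≈ 316.29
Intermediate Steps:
F = -5329 (F = Add(-8802, 3473) = -5329)
Pow(Add(Add(Mul(F, Pow(-13409, -1)), Mul(16017, Pow(Function('j')(39), -1))), 37575), Rational(1, 2)) = Pow(Add(Add(Mul(-5329, Pow(-13409, -1)), Mul(16017, Pow(Mul(10, Pow(39, -1)), -1))), 37575), Rational(1, 2)) = Pow(Add(Add(Mul(-5329, Rational(-1, 13409)), Mul(16017, Pow(Mul(10, Rational(1, 39)), -1))), 37575), Rational(1, 2)) = Pow(Add(Add(Rational(5329, 13409), Mul(16017, Pow(Rational(10, 39), -1))), 37575), Rational(1, 2)) = Pow(Add(Add(Rational(5329, 13409), Mul(16017, Rational(39, 10))), 37575), Rational(1, 2)) = Pow(Add(Add(Rational(5329, 13409), Rational(624663, 10)), 37575), Rational(1, 2)) = Pow(Add(Rational(8376159457, 134090), 37575), Rational(1, 2)) = Pow(Rational(13414591207, 134090), Rational(1, 2)) = Mul(Rational(1, 134090), Pow(1798762534946630, Rational(1, 2)))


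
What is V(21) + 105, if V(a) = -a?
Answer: 84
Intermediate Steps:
V(21) + 105 = -1*21 + 105 = -21 + 105 = 84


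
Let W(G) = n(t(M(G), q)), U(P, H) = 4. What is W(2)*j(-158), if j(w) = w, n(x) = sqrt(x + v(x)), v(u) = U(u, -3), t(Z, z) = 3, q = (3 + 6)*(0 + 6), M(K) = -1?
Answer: -158*sqrt(7) ≈ -418.03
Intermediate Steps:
q = 54 (q = 9*6 = 54)
v(u) = 4
n(x) = sqrt(4 + x) (n(x) = sqrt(x + 4) = sqrt(4 + x))
W(G) = sqrt(7) (W(G) = sqrt(4 + 3) = sqrt(7))
W(2)*j(-158) = sqrt(7)*(-158) = -158*sqrt(7)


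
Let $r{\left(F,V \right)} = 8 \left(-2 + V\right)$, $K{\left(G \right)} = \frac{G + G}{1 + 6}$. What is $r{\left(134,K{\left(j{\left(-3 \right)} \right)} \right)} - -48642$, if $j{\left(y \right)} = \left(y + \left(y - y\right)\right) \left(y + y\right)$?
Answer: $\frac{340670}{7} \approx 48667.0$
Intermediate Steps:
$j{\left(y \right)} = 2 y^{2}$ ($j{\left(y \right)} = \left(y + 0\right) 2 y = y 2 y = 2 y^{2}$)
$K{\left(G \right)} = \frac{2 G}{7}$
$r{\left(F,V \right)} = -16 + 8 V$
$r{\left(134,K{\left(j{\left(-3 \right)} \right)} \right)} - -48642 = \left(-16 + 8 \frac{2 \cdot 2 \left(-3\right)^{2}}{7}\right) - -48642 = \left(-16 + 8 \frac{2 \cdot 2 \cdot 9}{7}\right) + 48642 = \left(-16 + 8 \cdot \frac{2}{7} \cdot 18\right) + 48642 = \left(-16 + 8 \cdot \frac{36}{7}\right) + 48642 = \left(-16 + \frac{288}{7}\right) + 48642 = \frac{176}{7} + 48642 = \frac{340670}{7}$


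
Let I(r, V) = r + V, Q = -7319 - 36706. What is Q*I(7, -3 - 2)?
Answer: -88050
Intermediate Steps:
Q = -44025
I(r, V) = V + r
Q*I(7, -3 - 2) = -44025*((-3 - 2) + 7) = -44025*(-5 + 7) = -44025*2 = -88050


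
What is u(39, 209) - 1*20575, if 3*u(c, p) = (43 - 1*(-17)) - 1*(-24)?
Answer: -20547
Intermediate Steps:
u(c, p) = 28 (u(c, p) = ((43 - 1*(-17)) - 1*(-24))/3 = ((43 + 17) + 24)/3 = (60 + 24)/3 = (⅓)*84 = 28)
u(39, 209) - 1*20575 = 28 - 1*20575 = 28 - 20575 = -20547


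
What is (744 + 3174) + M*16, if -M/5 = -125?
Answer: 13918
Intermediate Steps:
M = 625 (M = -5*(-125) = 625)
(744 + 3174) + M*16 = (744 + 3174) + 625*16 = 3918 + 10000 = 13918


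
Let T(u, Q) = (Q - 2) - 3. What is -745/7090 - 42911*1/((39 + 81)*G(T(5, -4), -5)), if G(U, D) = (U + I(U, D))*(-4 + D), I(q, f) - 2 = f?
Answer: -31389419/9188640 ≈ -3.4161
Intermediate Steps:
I(q, f) = 2 + f
T(u, Q) = -5 + Q (T(u, Q) = (-2 + Q) - 3 = -5 + Q)
G(U, D) = (-4 + D)*(2 + D + U) (G(U, D) = (U + (2 + D))*(-4 + D) = (2 + D + U)*(-4 + D) = (-4 + D)*(2 + D + U))
-745/7090 - 42911*1/((39 + 81)*G(T(5, -4), -5)) = -745/7090 - 42911*1/((39 + 81)*(-8 + (-5)**2 - 4*(-5 - 4) - 2*(-5) - 5*(-5 - 4))) = -745*1/7090 - 42911*1/(120*(-8 + 25 - 4*(-9) + 10 - 5*(-9))) = -149/1418 - 42911*1/(120*(-8 + 25 + 36 + 10 + 45)) = -149/1418 - 42911/(120*108) = -149/1418 - 42911/12960 = -31389419/9188640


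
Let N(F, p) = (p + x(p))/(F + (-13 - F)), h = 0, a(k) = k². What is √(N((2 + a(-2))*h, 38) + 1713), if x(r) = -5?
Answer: 2*√72267/13 ≈ 41.358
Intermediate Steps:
N(F, p) = 5/13 - p/13 (N(F, p) = (p - 5)/(F + (-13 - F)) = (-5 + p)/(-13) = (-5 + p)*(-1/13) = 5/13 - p/13)
√(N((2 + a(-2))*h, 38) + 1713) = √((5/13 - 1/13*38) + 1713) = √((5/13 - 38/13) + 1713) = √(-33/13 + 1713) = √(22236/13) = 2*√72267/13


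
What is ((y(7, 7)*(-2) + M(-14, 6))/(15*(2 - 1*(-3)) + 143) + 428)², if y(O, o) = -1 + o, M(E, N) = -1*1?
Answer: 8703210681/47524 ≈ 1.8313e+5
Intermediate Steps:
M(E, N) = -1
((y(7, 7)*(-2) + M(-14, 6))/(15*(2 - 1*(-3)) + 143) + 428)² = (((-1 + 7)*(-2) - 1)/(15*(2 - 1*(-3)) + 143) + 428)² = ((6*(-2) - 1)/(15*(2 + 3) + 143) + 428)² = ((-12 - 1)/(15*5 + 143) + 428)² = (-13/(75 + 143) + 428)² = (-13/218 + 428)² = (93291/218)² = 8703210681/47524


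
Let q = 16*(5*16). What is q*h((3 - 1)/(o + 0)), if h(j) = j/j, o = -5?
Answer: 1280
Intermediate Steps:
q = 1280 (q = 16*80 = 1280)
h(j) = 1
q*h((3 - 1)/(o + 0)) = 1280*1 = 1280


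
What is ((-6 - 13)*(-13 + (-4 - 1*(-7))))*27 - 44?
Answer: 5086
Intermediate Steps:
((-6 - 13)*(-13 + (-4 - 1*(-7))))*27 - 44 = -19*(-13 + (-4 + 7))*27 - 44 = -19*(-13 + 3)*27 - 44 = -19*(-10)*27 - 44 = 190*27 - 44 = 5130 - 44 = 5086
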